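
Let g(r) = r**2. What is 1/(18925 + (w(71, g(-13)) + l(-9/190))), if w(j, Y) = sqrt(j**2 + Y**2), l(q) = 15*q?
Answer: 27326674/517089367841 - 1444*sqrt(33602)/517089367841 ≈ 5.2335e-5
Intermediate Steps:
w(j, Y) = sqrt(Y**2 + j**2)
1/(18925 + (w(71, g(-13)) + l(-9/190))) = 1/(18925 + (sqrt(((-13)**2)**2 + 71**2) + 15*(-9/190))) = 1/(18925 + (sqrt(169**2 + 5041) + 15*(-9*1/190))) = 1/(18925 + (sqrt(28561 + 5041) + 15*(-9/190))) = 1/(18925 + (sqrt(33602) - 27/38)) = 1/(18925 + (-27/38 + sqrt(33602))) = 1/(719123/38 + sqrt(33602))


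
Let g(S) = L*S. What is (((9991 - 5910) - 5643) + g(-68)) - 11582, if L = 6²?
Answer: -15592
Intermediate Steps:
L = 36
g(S) = 36*S
(((9991 - 5910) - 5643) + g(-68)) - 11582 = (((9991 - 5910) - 5643) + 36*(-68)) - 11582 = ((4081 - 5643) - 2448) - 11582 = (-1562 - 2448) - 11582 = -4010 - 11582 = -15592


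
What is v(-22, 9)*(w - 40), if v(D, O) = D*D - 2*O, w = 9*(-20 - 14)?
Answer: -161236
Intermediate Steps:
w = -306 (w = 9*(-34) = -306)
v(D, O) = D² - 2*O
v(-22, 9)*(w - 40) = ((-22)² - 2*9)*(-306 - 40) = (484 - 18)*(-346) = 466*(-346) = -161236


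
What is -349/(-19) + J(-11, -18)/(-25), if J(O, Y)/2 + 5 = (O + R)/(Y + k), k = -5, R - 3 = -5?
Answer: 204551/10925 ≈ 18.723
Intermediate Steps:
R = -2 (R = 3 - 5 = -2)
J(O, Y) = -10 + 2*(-2 + O)/(-5 + Y) (J(O, Y) = -10 + 2*((O - 2)/(Y - 5)) = -10 + 2*((-2 + O)/(-5 + Y)) = -10 + 2*(-2 + O)/(-5 + Y))
-349/(-19) + J(-11, -18)/(-25) = -349/(-19) + (2*(23 - 11 - 5*(-18))/(-5 - 18))/(-25) = -349*(-1/19) + (2*(23 - 11 + 90)/(-23))*(-1/25) = 349/19 + (2*(-1/23)*102)*(-1/25) = 349/19 - 204/23*(-1/25) = 349/19 + 204/575 = 204551/10925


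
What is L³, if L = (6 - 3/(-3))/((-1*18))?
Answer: -343/5832 ≈ -0.058813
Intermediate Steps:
L = -7/18 (L = (6 - 3*(-1)/3)/(-18) = (6 - 1*(-1))*(-1/18) = (6 + 1)*(-1/18) = 7*(-1/18) = -7/18 ≈ -0.38889)
L³ = (-7/18)³ = -343/5832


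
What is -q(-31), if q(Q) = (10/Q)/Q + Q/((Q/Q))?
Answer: 29781/961 ≈ 30.990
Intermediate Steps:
q(Q) = Q + 10/Q² (q(Q) = 10/Q² + Q/1 = 10/Q² + Q*1 = 10/Q² + Q = Q + 10/Q²)
-q(-31) = -(-31 + 10/(-31)²) = -(-31 + 10*(1/961)) = -(-31 + 10/961) = -1*(-29781/961) = 29781/961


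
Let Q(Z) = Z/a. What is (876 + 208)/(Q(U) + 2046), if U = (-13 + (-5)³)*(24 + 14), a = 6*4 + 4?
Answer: 7588/13011 ≈ 0.58320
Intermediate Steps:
a = 28 (a = 24 + 4 = 28)
U = -5244 (U = (-13 - 125)*38 = -138*38 = -5244)
Q(Z) = Z/28
(876 + 208)/(Q(U) + 2046) = (876 + 208)/((1/28)*(-5244) + 2046) = 1084/(-1311/7 + 2046) = 1084/(13011/7) = 1084*(7/13011) = 7588/13011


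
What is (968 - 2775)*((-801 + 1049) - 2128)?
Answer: 3397160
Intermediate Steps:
(968 - 2775)*((-801 + 1049) - 2128) = -1807*(248 - 2128) = -1807*(-1880) = 3397160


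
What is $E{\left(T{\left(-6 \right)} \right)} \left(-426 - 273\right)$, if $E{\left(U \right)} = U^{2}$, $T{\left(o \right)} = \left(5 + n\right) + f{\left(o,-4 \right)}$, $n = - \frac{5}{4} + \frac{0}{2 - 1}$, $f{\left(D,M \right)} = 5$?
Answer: $- \frac{856275}{16} \approx -53517.0$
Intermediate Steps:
$n = - \frac{5}{4}$ ($n = \left(-5\right) \frac{1}{4} + \frac{0}{2 - 1} = - \frac{5}{4} + \frac{0}{1} = - \frac{5}{4} + 0 \cdot 1 = - \frac{5}{4} + 0 = - \frac{5}{4} \approx -1.25$)
$T{\left(o \right)} = \frac{35}{4}$ ($T{\left(o \right)} = \left(5 - \frac{5}{4}\right) + 5 = \frac{15}{4} + 5 = \frac{35}{4}$)
$E{\left(T{\left(-6 \right)} \right)} \left(-426 - 273\right) = \left(\frac{35}{4}\right)^{2} \left(-426 - 273\right) = \frac{1225}{16} \left(-699\right) = - \frac{856275}{16}$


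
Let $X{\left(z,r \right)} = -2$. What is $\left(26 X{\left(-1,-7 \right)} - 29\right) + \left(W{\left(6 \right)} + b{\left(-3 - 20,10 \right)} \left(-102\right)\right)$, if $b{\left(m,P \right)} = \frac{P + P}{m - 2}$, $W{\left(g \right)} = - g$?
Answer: $- \frac{27}{5} \approx -5.4$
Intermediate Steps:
$b{\left(m,P \right)} = \frac{2 P}{-2 + m}$
$\left(26 X{\left(-1,-7 \right)} - 29\right) + \left(W{\left(6 \right)} + b{\left(-3 - 20,10 \right)} \left(-102\right)\right) = \left(26 \left(-2\right) - 29\right) - \left(6 - 2 \cdot 10 \frac{1}{-2 - 23} \left(-102\right)\right) = \left(-52 - 29\right) - \left(6 - 2 \cdot 10 \frac{1}{-2 - 23} \left(-102\right)\right) = -81 - \left(6 - 2 \cdot 10 \frac{1}{-2 - 23} \left(-102\right)\right) = -81 - \left(6 - 2 \cdot 10 \frac{1}{-25} \left(-102\right)\right) = -81 - \left(6 - 2 \cdot 10 \left(- \frac{1}{25}\right) \left(-102\right)\right) = -81 - - \frac{378}{5} = -81 + \left(-6 + \frac{408}{5}\right) = -81 + \frac{378}{5} = - \frac{27}{5}$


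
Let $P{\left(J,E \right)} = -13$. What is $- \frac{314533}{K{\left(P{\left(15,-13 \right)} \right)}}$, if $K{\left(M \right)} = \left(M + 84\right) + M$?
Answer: $- \frac{314533}{58} \approx -5423.0$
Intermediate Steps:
$K{\left(M \right)} = 84 + 2 M$ ($K{\left(M \right)} = \left(84 + M\right) + M = 84 + 2 M$)
$- \frac{314533}{K{\left(P{\left(15,-13 \right)} \right)}} = - \frac{314533}{84 + 2 \left(-13\right)} = - \frac{314533}{84 - 26} = - \frac{314533}{58}$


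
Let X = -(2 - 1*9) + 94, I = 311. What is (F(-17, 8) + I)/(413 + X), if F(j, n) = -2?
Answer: 309/514 ≈ 0.60117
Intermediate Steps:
X = 101 (X = -(2 - 9) + 94 = -1*(-7) + 94 = 7 + 94 = 101)
(F(-17, 8) + I)/(413 + X) = (-2 + 311)/(413 + 101) = 309/514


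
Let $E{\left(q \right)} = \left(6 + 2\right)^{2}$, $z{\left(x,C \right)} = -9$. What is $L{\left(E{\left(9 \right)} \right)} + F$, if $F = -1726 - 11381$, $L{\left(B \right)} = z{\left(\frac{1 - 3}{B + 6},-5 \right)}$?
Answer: $-13116$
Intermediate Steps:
$E{\left(q \right)} = 64$ ($E{\left(q \right)} = 8^{2} = 64$)
$L{\left(B \right)} = -9$
$F = -13107$
$L{\left(E{\left(9 \right)} \right)} + F = -9 - 13107 = -13116$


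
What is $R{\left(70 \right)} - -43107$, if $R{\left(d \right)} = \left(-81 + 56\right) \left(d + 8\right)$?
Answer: $41157$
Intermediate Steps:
$R{\left(d \right)} = -200 - 25 d$ ($R{\left(d \right)} = - 25 \left(8 + d\right) = -200 - 25 d$)
$R{\left(70 \right)} - -43107 = \left(-200 - 1750\right) - -43107 = \left(-200 - 1750\right) + 43107 = -1950 + 43107 = 41157$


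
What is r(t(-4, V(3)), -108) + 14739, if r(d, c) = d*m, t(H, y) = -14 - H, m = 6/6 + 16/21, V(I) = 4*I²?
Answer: 309149/21 ≈ 14721.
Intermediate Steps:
m = 37/21 (m = 6*(⅙) + 16*(1/21) = 1 + 16/21 = 37/21 ≈ 1.7619)
r(d, c) = 37*d/21 (r(d, c) = d*(37/21) = 37*d/21)
r(t(-4, V(3)), -108) + 14739 = 37*(-14 - 1*(-4))/21 + 14739 = 37*(-14 + 4)/21 + 14739 = (37/21)*(-10) + 14739 = -370/21 + 14739 = 309149/21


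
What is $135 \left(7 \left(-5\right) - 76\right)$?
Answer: $-14985$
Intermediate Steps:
$135 \left(7 \left(-5\right) - 76\right) = 135 \left(-35 - 76\right) = 135 \left(-111\right) = -14985$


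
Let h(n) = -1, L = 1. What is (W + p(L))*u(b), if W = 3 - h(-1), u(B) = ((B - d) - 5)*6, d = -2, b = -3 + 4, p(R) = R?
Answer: -60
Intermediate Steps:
b = 1
u(B) = -18 + 6*B (u(B) = ((B - 1*(-2)) - 5)*6 = ((B + 2) - 5)*6 = ((2 + B) - 5)*6 = (-3 + B)*6 = -18 + 6*B)
W = 4 (W = 3 - 1*(-1) = 3 + 1 = 4)
(W + p(L))*u(b) = (4 + 1)*(-18 + 6*1) = 5*(-18 + 6) = 5*(-12) = -60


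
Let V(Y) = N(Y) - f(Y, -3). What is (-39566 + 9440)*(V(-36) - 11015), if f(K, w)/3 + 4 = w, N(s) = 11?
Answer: 330873858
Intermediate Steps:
f(K, w) = -12 + 3*w
V(Y) = 32 (V(Y) = 11 - (-12 + 3*(-3)) = 11 - (-12 - 9) = 11 - 1*(-21) = 11 + 21 = 32)
(-39566 + 9440)*(V(-36) - 11015) = (-39566 + 9440)*(32 - 11015) = -30126*(-10983) = 330873858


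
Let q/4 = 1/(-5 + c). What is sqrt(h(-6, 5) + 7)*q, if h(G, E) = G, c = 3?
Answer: -2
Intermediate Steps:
q = -2 (q = 4/(-5 + 3) = 4/(-2) = 4*(-1/2) = -2)
sqrt(h(-6, 5) + 7)*q = sqrt(-6 + 7)*(-2) = sqrt(1)*(-2) = 1*(-2) = -2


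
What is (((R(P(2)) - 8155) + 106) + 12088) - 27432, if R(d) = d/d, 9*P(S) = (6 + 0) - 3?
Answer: -23392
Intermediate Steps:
P(S) = ⅓ (P(S) = ((6 + 0) - 3)/9 = (6 - 3)/9 = (⅑)*3 = ⅓)
R(d) = 1
(((R(P(2)) - 8155) + 106) + 12088) - 27432 = (((1 - 8155) + 106) + 12088) - 27432 = ((-8154 + 106) + 12088) - 27432 = (-8048 + 12088) - 27432 = 4040 - 27432 = -23392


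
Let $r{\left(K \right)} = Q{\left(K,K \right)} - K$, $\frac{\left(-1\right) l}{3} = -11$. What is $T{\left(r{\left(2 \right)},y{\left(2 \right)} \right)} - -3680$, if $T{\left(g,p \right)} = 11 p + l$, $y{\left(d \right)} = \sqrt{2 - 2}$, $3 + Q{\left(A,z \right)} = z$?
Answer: $3713$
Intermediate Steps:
$l = 33$ ($l = \left(-3\right) \left(-11\right) = 33$)
$Q{\left(A,z \right)} = -3 + z$
$y{\left(d \right)} = 0$ ($y{\left(d \right)} = \sqrt{0} = 0$)
$r{\left(K \right)} = -3$ ($r{\left(K \right)} = \left(-3 + K\right) - K = -3$)
$T{\left(g,p \right)} = 33 + 11 p$ ($T{\left(g,p \right)} = 11 p + 33 = 33 + 11 p$)
$T{\left(r{\left(2 \right)},y{\left(2 \right)} \right)} - -3680 = \left(33 + 11 \cdot 0\right) - -3680 = \left(33 + 0\right) + 3680 = 33 + 3680 = 3713$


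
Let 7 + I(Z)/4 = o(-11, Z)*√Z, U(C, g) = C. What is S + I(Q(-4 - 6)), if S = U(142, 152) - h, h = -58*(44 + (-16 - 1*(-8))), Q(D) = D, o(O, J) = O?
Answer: 2202 - 44*I*√10 ≈ 2202.0 - 139.14*I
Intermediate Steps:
I(Z) = -28 - 44*√Z (I(Z) = -28 + 4*(-11*√Z) = -28 - 44*√Z)
h = -2088 (h = -58*(44 + (-16 + 8)) = -58*(44 - 8) = -58*36 = -2088)
S = 2230 (S = 142 - 1*(-2088) = 142 + 2088 = 2230)
S + I(Q(-4 - 6)) = 2230 + (-28 - 44*√(-4 - 6)) = 2230 + (-28 - 44*I*√10) = 2202 - 44*I*√10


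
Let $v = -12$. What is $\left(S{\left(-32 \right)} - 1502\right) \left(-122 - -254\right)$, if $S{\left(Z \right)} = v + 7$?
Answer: $-198924$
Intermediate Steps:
$S{\left(Z \right)} = -5$ ($S{\left(Z \right)} = -12 + 7 = -5$)
$\left(S{\left(-32 \right)} - 1502\right) \left(-122 - -254\right) = \left(-5 - 1502\right) \left(-122 - -254\right) = - 1507 \left(-122 + 254\right) = \left(-1507\right) 132 = -198924$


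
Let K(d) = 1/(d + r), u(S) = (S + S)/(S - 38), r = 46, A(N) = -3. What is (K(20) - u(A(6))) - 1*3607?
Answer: -9760897/2706 ≈ -3607.1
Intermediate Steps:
u(S) = 2*S/(-38 + S) (u(S) = (2*S)/(-38 + S) = 2*S/(-38 + S))
K(d) = 1/(46 + d) (K(d) = 1/(d + 46) = 1/(46 + d))
(K(20) - u(A(6))) - 1*3607 = (1/(46 + 20) - 2*(-3)/(-38 - 3)) - 1*3607 = (1/66 - 2*(-3)/(-41)) - 3607 = (1/66 - 2*(-3)*(-1)/41) - 3607 = (1/66 - 1*6/41) - 3607 = (1/66 - 6/41) - 3607 = -355/2706 - 3607 = -9760897/2706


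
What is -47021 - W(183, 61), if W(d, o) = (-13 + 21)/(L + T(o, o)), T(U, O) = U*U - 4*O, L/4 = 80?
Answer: -178538745/3797 ≈ -47021.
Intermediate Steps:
L = 320 (L = 4*80 = 320)
T(U, O) = U**2 - 4*O
W(d, o) = 8/(320 + o**2 - 4*o) (W(d, o) = (-13 + 21)/(320 + (o**2 - 4*o)) = 8/(320 + o**2 - 4*o))
-47021 - W(183, 61) = -47021 - 8/(320 + 61**2 - 4*61) = -47021 - 8/(320 + 3721 - 244) = -47021 - 8/3797 = -178538745/3797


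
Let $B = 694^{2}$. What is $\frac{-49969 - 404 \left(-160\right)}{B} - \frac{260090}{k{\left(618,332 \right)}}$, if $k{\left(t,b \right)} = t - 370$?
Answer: $- \frac{126275271}{120409} \approx -1048.7$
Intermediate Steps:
$k{\left(t,b \right)} = -370 + t$
$B = 481636$
$\frac{-49969 - 404 \left(-160\right)}{B} - \frac{260090}{k{\left(618,332 \right)}} = \frac{-49969 - 404 \left(-160\right)}{481636} - \frac{260090}{-370 + 618} = \left(-49969 - -64640\right) \frac{1}{481636} - \frac{260090}{248} = \left(-49969 + 64640\right) \frac{1}{481636} - \frac{4195}{4} = 14671 \cdot \frac{1}{481636} - \frac{4195}{4} = \frac{14671}{481636} - \frac{4195}{4} = - \frac{126275271}{120409}$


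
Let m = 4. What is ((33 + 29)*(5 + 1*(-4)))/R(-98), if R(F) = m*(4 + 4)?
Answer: 31/16 ≈ 1.9375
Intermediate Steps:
R(F) = 32 (R(F) = 4*(4 + 4) = 4*8 = 32)
((33 + 29)*(5 + 1*(-4)))/R(-98) = ((33 + 29)*(5 + 1*(-4)))/32 = (62*(5 - 4))*(1/32) = (62*1)*(1/32) = 62*(1/32) = 31/16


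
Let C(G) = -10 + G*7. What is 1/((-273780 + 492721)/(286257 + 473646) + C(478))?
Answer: 759903/2535255349 ≈ 0.00029973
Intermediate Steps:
C(G) = -10 + 7*G
1/((-273780 + 492721)/(286257 + 473646) + C(478)) = 1/((-273780 + 492721)/(286257 + 473646) + (-10 + 7*478)) = 1/(218941/759903 + (-10 + 3346)) = 1/(218941*(1/759903) + 3336) = 1/(218941/759903 + 3336) = 1/(2535255349/759903) = 759903/2535255349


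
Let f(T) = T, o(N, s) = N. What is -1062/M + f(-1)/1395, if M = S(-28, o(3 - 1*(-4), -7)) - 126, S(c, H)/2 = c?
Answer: 740654/126945 ≈ 5.8344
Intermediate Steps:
S(c, H) = 2*c
M = -182 (M = 2*(-28) - 126 = -56 - 126 = -182)
-1062/M + f(-1)/1395 = -1062/(-182) - 1/1395 = -1062*(-1/182) - 1*1/1395 = 531/91 - 1/1395 = 740654/126945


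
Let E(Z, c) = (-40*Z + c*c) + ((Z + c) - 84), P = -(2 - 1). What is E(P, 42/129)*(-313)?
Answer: 25793391/1849 ≈ 13950.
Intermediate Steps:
P = -1 (P = -1*1 = -1)
E(Z, c) = -84 + c + c² - 39*Z (E(Z, c) = (-40*Z + c²) + (-84 + Z + c) = (c² - 40*Z) + (-84 + Z + c) = -84 + c + c² - 39*Z)
E(P, 42/129)*(-313) = (-84 + 42/129 + (42/129)² - 39*(-1))*(-313) = (-84 + 42*(1/129) + (42*(1/129))² + 39)*(-313) = (-84 + 14/43 + (14/43)² + 39)*(-313) = (-84 + 14/43 + 196/1849 + 39)*(-313) = -82407/1849*(-313) = 25793391/1849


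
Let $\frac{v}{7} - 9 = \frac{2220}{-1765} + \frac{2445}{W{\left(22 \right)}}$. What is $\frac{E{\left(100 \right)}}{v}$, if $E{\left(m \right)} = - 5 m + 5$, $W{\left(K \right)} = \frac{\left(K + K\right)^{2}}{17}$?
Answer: $- \frac{112762320}{46581577} \approx -2.4207$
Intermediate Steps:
$W{\left(K \right)} = \frac{4 K^{2}}{17}$ ($W{\left(K \right)} = \left(2 K\right)^{2} \cdot \frac{1}{17} = 4 K^{2} \cdot \frac{1}{17} = \frac{4 K^{2}}{17}$)
$E{\left(m \right)} = 5 - 5 m$
$v = \frac{139744731}{683408}$ ($v = 63 + 7 \left(\frac{2220}{-1765} + \frac{2445}{\frac{4}{17} \cdot 22^{2}}\right) = 63 + 7 \left(2220 \left(- \frac{1}{1765}\right) + \frac{2445}{\frac{4}{17} \cdot 484}\right) = 63 + 7 \left(- \frac{444}{353} + \frac{2445}{\frac{1936}{17}}\right) = 63 + 7 \left(- \frac{444}{353} + 2445 \cdot \frac{17}{1936}\right) = 63 + 7 \left(- \frac{444}{353} + \frac{41565}{1936}\right) = 63 + 7 \cdot \frac{13812861}{683408} = 63 + \frac{96690027}{683408} = \frac{139744731}{683408} \approx 204.48$)
$\frac{E{\left(100 \right)}}{v} = \frac{5 - 500}{\frac{139744731}{683408}} = \left(5 - 500\right) \frac{683408}{139744731} = \left(-495\right) \frac{683408}{139744731} = - \frac{112762320}{46581577}$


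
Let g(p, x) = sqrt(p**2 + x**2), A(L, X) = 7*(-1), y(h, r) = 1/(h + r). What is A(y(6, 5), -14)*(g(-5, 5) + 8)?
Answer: -56 - 35*sqrt(2) ≈ -105.50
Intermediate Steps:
A(L, X) = -7
A(y(6, 5), -14)*(g(-5, 5) + 8) = -7*(sqrt((-5)**2 + 5**2) + 8) = -7*(sqrt(25 + 25) + 8) = -7*(sqrt(50) + 8) = -7*(5*sqrt(2) + 8) = -7*(8 + 5*sqrt(2)) = -56 - 35*sqrt(2)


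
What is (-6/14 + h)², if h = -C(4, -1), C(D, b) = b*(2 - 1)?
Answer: 16/49 ≈ 0.32653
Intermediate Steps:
C(D, b) = b (C(D, b) = b*1 = b)
h = 1 (h = -1*(-1) = 1)
(-6/14 + h)² = (-6/14 + 1)² = (-6*1/14 + 1)² = (-3/7 + 1)² = (4/7)² = 16/49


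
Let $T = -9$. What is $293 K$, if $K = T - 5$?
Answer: $-4102$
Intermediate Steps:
$K = -14$ ($K = -9 - 5 = -14$)
$293 K = 293 \left(-14\right) = -4102$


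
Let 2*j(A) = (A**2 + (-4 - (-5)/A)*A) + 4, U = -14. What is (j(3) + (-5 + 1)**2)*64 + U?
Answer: 1202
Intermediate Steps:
j(A) = 2 + A**2/2 + A*(-4 + 5/A)/2 (j(A) = ((A**2 + (-4 - (-5)/A)*A) + 4)/2 = ((A**2 + (-4 + 5/A)*A) + 4)/2 = ((A**2 + A*(-4 + 5/A)) + 4)/2 = (4 + A**2 + A*(-4 + 5/A))/2 = 2 + A**2/2 + A*(-4 + 5/A)/2)
(j(3) + (-5 + 1)**2)*64 + U = ((9/2 + (1/2)*3**2 - 2*3) + (-5 + 1)**2)*64 - 14 = ((9/2 + (1/2)*9 - 6) + (-4)**2)*64 - 14 = ((9/2 + 9/2 - 6) + 16)*64 - 14 = (3 + 16)*64 - 14 = 19*64 - 14 = 1216 - 14 = 1202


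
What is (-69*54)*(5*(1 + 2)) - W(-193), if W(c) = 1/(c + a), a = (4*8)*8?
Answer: -3521071/63 ≈ -55890.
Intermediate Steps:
a = 256 (a = 32*8 = 256)
W(c) = 1/(256 + c) (W(c) = 1/(c + 256) = 1/(256 + c))
(-69*54)*(5*(1 + 2)) - W(-193) = (-69*54)*(5*(1 + 2)) - 1/(256 - 193) = -18630*3 - 1/63 = -3726*15 - 1*1/63 = -55890 - 1/63 = -3521071/63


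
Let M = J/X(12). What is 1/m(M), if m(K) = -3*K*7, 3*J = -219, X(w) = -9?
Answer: -3/511 ≈ -0.0058708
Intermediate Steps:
J = -73 (J = (⅓)*(-219) = -73)
M = 73/9 (M = -73/(-9) = -73*(-⅑) = 73/9 ≈ 8.1111)
m(K) = -21*K
1/m(M) = 1/(-21*73/9) = 1/(-511/3) = -3/511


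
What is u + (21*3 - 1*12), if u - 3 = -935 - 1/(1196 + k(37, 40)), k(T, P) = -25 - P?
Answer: -996412/1131 ≈ -881.00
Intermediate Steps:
u = -1054093/1131 (u = 3 + (-935 - 1/(1196 + (-25 - 1*40))) = 3 + (-935 - 1/(1196 + (-25 - 40))) = 3 + (-935 - 1/(1196 - 65)) = 3 + (-935 - 1/1131) = 3 - 1057486/1131 = -1054093/1131 ≈ -932.00)
u + (21*3 - 1*12) = -1054093/1131 + (21*3 - 1*12) = -1054093/1131 + (63 - 12) = -1054093/1131 + 51 = -996412/1131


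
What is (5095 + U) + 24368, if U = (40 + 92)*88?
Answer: 41079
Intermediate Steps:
U = 11616 (U = 132*88 = 11616)
(5095 + U) + 24368 = (5095 + 11616) + 24368 = 16711 + 24368 = 41079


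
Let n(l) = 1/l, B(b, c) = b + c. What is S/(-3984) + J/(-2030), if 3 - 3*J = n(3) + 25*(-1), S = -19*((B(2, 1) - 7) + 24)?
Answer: 275497/3032820 ≈ 0.090839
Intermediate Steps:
S = -380 (S = -19*(((2 + 1) - 7) + 24) = -19*((3 - 7) + 24) = -19*(-4 + 24) = -19*20 = -380)
J = 83/9 (J = 1 - (1/3 + 25*(-1))/3 = 1 - (⅓ - 25)/3 = 1 - ⅓*(-74/3) = 1 + 74/9 = 83/9 ≈ 9.2222)
S/(-3984) + J/(-2030) = -380/(-3984) + (83/9)/(-2030) = -380*(-1/3984) + (83/9)*(-1/2030) = 95/996 - 83/18270 = 275497/3032820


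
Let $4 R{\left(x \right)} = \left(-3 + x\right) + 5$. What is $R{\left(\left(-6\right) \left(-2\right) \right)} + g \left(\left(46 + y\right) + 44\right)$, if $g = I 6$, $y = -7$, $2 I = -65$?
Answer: $- \frac{32363}{2} \approx -16182.0$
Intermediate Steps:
$I = - \frac{65}{2}$ ($I = \frac{1}{2} \left(-65\right) = - \frac{65}{2} \approx -32.5$)
$R{\left(x \right)} = \frac{1}{2} + \frac{x}{4}$ ($R{\left(x \right)} = \frac{\left(-3 + x\right) + 5}{4} = \frac{2 + x}{4} = \frac{1}{2} + \frac{x}{4}$)
$g = -195$ ($g = \left(- \frac{65}{2}\right) 6 = -195$)
$R{\left(\left(-6\right) \left(-2\right) \right)} + g \left(\left(46 + y\right) + 44\right) = \left(\frac{1}{2} + \frac{\left(-6\right) \left(-2\right)}{4}\right) - 195 \left(\left(46 - 7\right) + 44\right) = \left(\frac{1}{2} + \frac{1}{4} \cdot 12\right) - 195 \left(39 + 44\right) = \left(\frac{1}{2} + 3\right) - 16185 = \frac{7}{2} - 16185 = - \frac{32363}{2}$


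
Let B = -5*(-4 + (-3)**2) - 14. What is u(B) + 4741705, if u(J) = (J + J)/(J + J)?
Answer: 4741706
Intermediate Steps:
B = -39 (B = -5*(-4 + 9) - 14 = -5*5 - 14 = -25 - 14 = -39)
u(J) = 1 (u(J) = (2*J)/((2*J)) = (2*J)*(1/(2*J)) = 1)
u(B) + 4741705 = 1 + 4741705 = 4741706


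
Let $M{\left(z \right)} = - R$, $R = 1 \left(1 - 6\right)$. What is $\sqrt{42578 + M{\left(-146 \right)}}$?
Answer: $\sqrt{42583} \approx 206.36$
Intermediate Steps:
$R = -5$ ($R = 1 \left(-5\right) = -5$)
$M{\left(z \right)} = 5$ ($M{\left(z \right)} = \left(-1\right) \left(-5\right) = 5$)
$\sqrt{42578 + M{\left(-146 \right)}} = \sqrt{42578 + 5} = \sqrt{42583}$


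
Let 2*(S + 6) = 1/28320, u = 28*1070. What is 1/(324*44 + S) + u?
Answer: 24181315286600/807120001 ≈ 29960.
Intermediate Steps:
u = 29960
S = -339839/56640 (S = -6 + (½)/28320 = -6 + (½)*(1/28320) = -6 + 1/56640 = -339839/56640 ≈ -6.0000)
1/(324*44 + S) + u = 1/(324*44 - 339839/56640) + 29960 = 1/(14256 - 339839/56640) + 29960 = 1/(807120001/56640) + 29960 = 56640/807120001 + 29960 = 24181315286600/807120001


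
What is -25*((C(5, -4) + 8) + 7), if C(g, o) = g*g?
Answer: -1000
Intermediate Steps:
C(g, o) = g**2
-25*((C(5, -4) + 8) + 7) = -25*((5**2 + 8) + 7) = -25*((25 + 8) + 7) = -25*(33 + 7) = -25*40 = -1000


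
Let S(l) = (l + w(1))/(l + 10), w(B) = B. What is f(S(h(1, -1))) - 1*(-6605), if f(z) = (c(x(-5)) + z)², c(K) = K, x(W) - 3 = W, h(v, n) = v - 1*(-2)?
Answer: 1116729/169 ≈ 6607.9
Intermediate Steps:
h(v, n) = 2 + v (h(v, n) = v + 2 = 2 + v)
x(W) = 3 + W
S(l) = (1 + l)/(10 + l) (S(l) = (l + 1)/(l + 10) = (1 + l)/(10 + l))
f(z) = (-2 + z)² (f(z) = ((3 - 5) + z)² = (-2 + z)²)
f(S(h(1, -1))) - 1*(-6605) = (-2 + (1 + (2 + 1))/(10 + (2 + 1)))² - 1*(-6605) = (-2 + (1 + 3)/(10 + 3))² + 6605 = (-2 + 4/13)² + 6605 = (-22/13)² + 6605 = 484/169 + 6605 = 1116729/169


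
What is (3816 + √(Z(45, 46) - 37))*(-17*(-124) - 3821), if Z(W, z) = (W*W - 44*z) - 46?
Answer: -6536808 - 1713*I*√82 ≈ -6.5368e+6 - 15512.0*I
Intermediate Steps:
Z(W, z) = -46 + W² - 44*z (Z(W, z) = (W² - 44*z) - 46 = -46 + W² - 44*z)
(3816 + √(Z(45, 46) - 37))*(-17*(-124) - 3821) = (3816 + √((-46 + 45² - 44*46) - 37))*(-17*(-124) - 3821) = (3816 + √((-46 + 2025 - 2024) - 37))*(2108 - 3821) = (3816 + √(-45 - 37))*(-1713) = (3816 + √(-82))*(-1713) = (3816 + I*√82)*(-1713) = -6536808 - 1713*I*√82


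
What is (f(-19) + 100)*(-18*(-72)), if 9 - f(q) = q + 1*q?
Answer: 190512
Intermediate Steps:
f(q) = 9 - 2*q (f(q) = 9 - (q + 1*q) = 9 - (q + q) = 9 - 2*q)
(f(-19) + 100)*(-18*(-72)) = ((9 - 2*(-19)) + 100)*(-18*(-72)) = ((9 + 38) + 100)*1296 = (47 + 100)*1296 = 147*1296 = 190512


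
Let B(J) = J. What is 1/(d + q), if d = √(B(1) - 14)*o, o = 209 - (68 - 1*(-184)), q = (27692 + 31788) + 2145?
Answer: 61625/3797664662 + 43*I*√13/3797664662 ≈ 1.6227e-5 + 4.0825e-8*I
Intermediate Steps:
q = 61625 (q = 59480 + 2145 = 61625)
o = -43 (o = 209 - (68 + 184) = 209 - 1*252 = 209 - 252 = -43)
d = -43*I*√13 (d = √(1 - 14)*(-43) = √(-13)*(-43) = (I*√13)*(-43) = -43*I*√13 ≈ -155.04*I)
1/(d + q) = 1/(-43*I*√13 + 61625) = 1/(61625 - 43*I*√13)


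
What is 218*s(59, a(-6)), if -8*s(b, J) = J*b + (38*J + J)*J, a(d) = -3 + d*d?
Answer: -2420781/2 ≈ -1.2104e+6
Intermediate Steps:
a(d) = -3 + d**2
s(b, J) = -39*J**2/8 - J*b/8 (s(b, J) = -(J*b + (38*J + J)*J)/8 = -(J*b + (39*J)*J)/8 = -(J*b + 39*J**2)/8 = -(39*J**2 + J*b)/8 = -39*J**2/8 - J*b/8)
218*s(59, a(-6)) = 218*(-(-3 + (-6)**2)*(59 + 39*(-3 + (-6)**2))/8) = 218*(-(-3 + 36)*(59 + 39*(-3 + 36))/8) = 218*(-1/8*33*(59 + 39*33)) = 218*(-1/8*33*(59 + 1287)) = 218*(-1/8*33*1346) = 218*(-22209/4) = -2420781/2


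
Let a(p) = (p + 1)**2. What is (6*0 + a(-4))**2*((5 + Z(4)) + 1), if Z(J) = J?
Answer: 810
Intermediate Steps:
a(p) = (1 + p)**2
(6*0 + a(-4))**2*((5 + Z(4)) + 1) = (6*0 + (1 - 4)**2)**2*((5 + 4) + 1) = (0 + (-3)**2)**2*(9 + 1) = (0 + 9)**2*10 = 9**2*10 = 81*10 = 810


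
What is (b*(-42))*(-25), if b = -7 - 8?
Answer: -15750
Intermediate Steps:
b = -15
(b*(-42))*(-25) = -15*(-42)*(-25) = 630*(-25) = -15750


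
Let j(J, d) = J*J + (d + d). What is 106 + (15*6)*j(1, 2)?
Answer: 556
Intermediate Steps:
j(J, d) = J**2 + 2*d
106 + (15*6)*j(1, 2) = 106 + (15*6)*(1**2 + 2*2) = 106 + 90*(1 + 4) = 106 + 90*5 = 106 + 450 = 556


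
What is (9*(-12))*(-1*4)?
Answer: 432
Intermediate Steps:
(9*(-12))*(-1*4) = -108*(-4) = 432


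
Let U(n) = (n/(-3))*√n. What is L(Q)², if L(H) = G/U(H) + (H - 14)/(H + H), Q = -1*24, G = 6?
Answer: 695/1152 - 19*I*√6/192 ≈ 0.6033 - 0.2424*I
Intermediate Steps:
U(n) = -n^(3/2)/3 (U(n) = (n*(-⅓))*√n = (-n/3)*√n = -n^(3/2)/3)
Q = -24
L(H) = -18/H^(3/2) + (-14 + H)/(2*H) (L(H) = 6/((-H^(3/2)/3)) + (H - 14)/(H + H) = 6*(-3/H^(3/2)) + (-14 + H)/((2*H)) = -18/H^(3/2) + (-14 + H)*(1/(2*H)) = -18/H^(3/2) + (-14 + H)/(2*H))
L(Q)² = (½ - I*√6/16 - 7/(-24))² = (½ - I*√6/16 - 7*(-1/24))² = (½ - I*√6/16 + 7/24)² = (19/24 - I*√6/16)²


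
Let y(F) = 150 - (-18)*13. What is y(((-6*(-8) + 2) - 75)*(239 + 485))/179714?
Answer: 192/89857 ≈ 0.0021367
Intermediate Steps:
y(F) = 384 (y(F) = 150 - 1*(-234) = 150 + 234 = 384)
y(((-6*(-8) + 2) - 75)*(239 + 485))/179714 = 384/179714 = 384*(1/179714) = 192/89857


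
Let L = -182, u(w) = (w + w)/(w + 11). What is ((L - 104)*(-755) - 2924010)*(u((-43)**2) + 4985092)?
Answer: -1255503099456472/93 ≈ -1.3500e+13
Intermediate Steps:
u(w) = 2*w/(11 + w) (u(w) = (2*w)/(11 + w) = 2*w/(11 + w))
((L - 104)*(-755) - 2924010)*(u((-43)**2) + 4985092) = ((-182 - 104)*(-755) - 2924010)*(2*(-43)**2/(11 + (-43)**2) + 4985092) = (-286*(-755) - 2924010)*(2*1849/(11 + 1849) + 4985092) = (215930 - 2924010)*(2*1849/1860 + 4985092) = -2708080*(2*1849*(1/1860) + 4985092) = -2708080*(1849/930 + 4985092) = -2708080*4636137409/930 = -1255503099456472/93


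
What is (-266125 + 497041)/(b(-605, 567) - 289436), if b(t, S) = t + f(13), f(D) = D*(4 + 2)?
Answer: -230916/289963 ≈ -0.79636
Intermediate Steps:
f(D) = 6*D (f(D) = D*6 = 6*D)
b(t, S) = 78 + t (b(t, S) = t + 6*13 = t + 78 = 78 + t)
(-266125 + 497041)/(b(-605, 567) - 289436) = (-266125 + 497041)/((78 - 605) - 289436) = 230916/(-527 - 289436) = 230916/(-289963) = 230916*(-1/289963) = -230916/289963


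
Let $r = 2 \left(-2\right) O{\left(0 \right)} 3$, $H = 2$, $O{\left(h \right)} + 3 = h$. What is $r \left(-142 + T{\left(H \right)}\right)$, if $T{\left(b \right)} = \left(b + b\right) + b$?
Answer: $-4896$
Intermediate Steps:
$O{\left(h \right)} = -3 + h$
$T{\left(b \right)} = 3 b$ ($T{\left(b \right)} = 2 b + b = 3 b$)
$r = 36$ ($r = 2 \left(-2\right) \left(-3 + 0\right) 3 = - 4 \left(\left(-3\right) 3\right) = \left(-4\right) \left(-9\right) = 36$)
$r \left(-142 + T{\left(H \right)}\right) = 36 \left(-142 + 3 \cdot 2\right) = 36 \left(-142 + 6\right) = 36 \left(-136\right) = -4896$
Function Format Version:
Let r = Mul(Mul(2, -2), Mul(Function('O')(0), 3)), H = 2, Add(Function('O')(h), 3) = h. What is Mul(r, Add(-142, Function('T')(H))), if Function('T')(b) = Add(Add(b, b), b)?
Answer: -4896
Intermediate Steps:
Function('O')(h) = Add(-3, h)
Function('T')(b) = Mul(3, b) (Function('T')(b) = Add(Mul(2, b), b) = Mul(3, b))
r = 36 (r = Mul(Mul(2, -2), Mul(Add(-3, 0), 3)) = Mul(-4, Mul(-3, 3)) = Mul(-4, -9) = 36)
Mul(r, Add(-142, Function('T')(H))) = Mul(36, Add(-142, Mul(3, 2))) = Mul(36, Add(-142, 6)) = Mul(36, -136) = -4896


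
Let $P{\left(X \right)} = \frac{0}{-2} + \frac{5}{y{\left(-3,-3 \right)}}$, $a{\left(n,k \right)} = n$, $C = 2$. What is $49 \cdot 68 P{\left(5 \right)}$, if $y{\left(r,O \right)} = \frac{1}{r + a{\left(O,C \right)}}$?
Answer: $-99960$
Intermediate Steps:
$y{\left(r,O \right)} = \frac{1}{O + r}$ ($y{\left(r,O \right)} = \frac{1}{r + O} = \frac{1}{O + r}$)
$P{\left(X \right)} = -30$ ($P{\left(X \right)} = \frac{0}{-2} + \frac{5}{\frac{1}{-3 - 3}} = 0 \left(- \frac{1}{2}\right) + \frac{5}{\frac{1}{-6}} = 0 + \frac{5}{- \frac{1}{6}} = 0 + 5 \left(-6\right) = 0 - 30 = -30$)
$49 \cdot 68 P{\left(5 \right)} = 49 \cdot 68 \left(-30\right) = 3332 \left(-30\right) = -99960$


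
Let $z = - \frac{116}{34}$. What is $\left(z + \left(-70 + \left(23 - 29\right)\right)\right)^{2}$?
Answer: $\frac{1822500}{289} \approx 6306.2$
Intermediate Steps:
$z = - \frac{58}{17}$ ($z = \left(-116\right) \frac{1}{34} = - \frac{58}{17} \approx -3.4118$)
$\left(z + \left(-70 + \left(23 - 29\right)\right)\right)^{2} = \left(- \frac{58}{17} + \left(-70 + \left(23 - 29\right)\right)\right)^{2} = \left(- \frac{58}{17} - 76\right)^{2} = \left(- \frac{1350}{17}\right)^{2} = \frac{1822500}{289}$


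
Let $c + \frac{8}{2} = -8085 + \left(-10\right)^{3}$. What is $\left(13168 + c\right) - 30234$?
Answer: $-26155$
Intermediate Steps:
$c = -9089$ ($c = -4 - \left(8085 - \left(-10\right)^{3}\right) = -4 - 9085 = -9089$)
$\left(13168 + c\right) - 30234 = \left(13168 - 9089\right) - 30234 = 4079 - 30234 = -26155$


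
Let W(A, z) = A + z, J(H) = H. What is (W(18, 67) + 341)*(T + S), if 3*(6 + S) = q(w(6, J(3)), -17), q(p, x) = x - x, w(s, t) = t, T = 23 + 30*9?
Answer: 122262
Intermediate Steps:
T = 293 (T = 23 + 270 = 293)
q(p, x) = 0
S = -6 (S = -6 + (1/3)*0 = -6 + 0 = -6)
(W(18, 67) + 341)*(T + S) = ((18 + 67) + 341)*(293 - 6) = (85 + 341)*287 = 426*287 = 122262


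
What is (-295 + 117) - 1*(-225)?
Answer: 47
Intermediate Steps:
(-295 + 117) - 1*(-225) = -178 + 225 = 47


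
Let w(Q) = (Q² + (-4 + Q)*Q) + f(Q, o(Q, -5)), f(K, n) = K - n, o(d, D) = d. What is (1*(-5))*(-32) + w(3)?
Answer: 166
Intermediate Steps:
w(Q) = Q² + Q*(-4 + Q) (w(Q) = (Q² + (-4 + Q)*Q) + (Q - Q) = (Q² + Q*(-4 + Q)) + 0 = Q² + Q*(-4 + Q))
(1*(-5))*(-32) + w(3) = (1*(-5))*(-32) + 2*3*(-2 + 3) = -5*(-32) + 2*3*1 = 160 + 6 = 166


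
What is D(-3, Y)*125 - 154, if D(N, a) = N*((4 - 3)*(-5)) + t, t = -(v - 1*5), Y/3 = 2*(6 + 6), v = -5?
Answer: 2971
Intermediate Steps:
Y = 72 (Y = 3*(2*(6 + 6)) = 3*(2*12) = 3*24 = 72)
t = 10 (t = -(-5 - 1*5) = -(-5 - 5) = -1*(-10) = 10)
D(N, a) = 10 - 5*N (D(N, a) = N*((4 - 3)*(-5)) + 10 = N*(1*(-5)) + 10 = N*(-5) + 10 = -5*N + 10 = 10 - 5*N)
D(-3, Y)*125 - 154 = (10 - 5*(-3))*125 - 154 = (10 + 15)*125 - 154 = 25*125 - 154 = 3125 - 154 = 2971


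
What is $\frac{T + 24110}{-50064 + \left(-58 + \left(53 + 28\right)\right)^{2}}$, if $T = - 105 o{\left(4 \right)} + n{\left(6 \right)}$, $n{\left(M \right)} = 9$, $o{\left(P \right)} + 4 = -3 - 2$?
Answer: $- \frac{25064}{49535} \approx -0.50599$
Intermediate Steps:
$o{\left(P \right)} = -9$ ($o{\left(P \right)} = -4 - 5 = -9$)
$T = 954$ ($T = \left(-105\right) \left(-9\right) + 9 = 945 + 9 = 954$)
$\frac{T + 24110}{-50064 + \left(-58 + \left(53 + 28\right)\right)^{2}} = \frac{954 + 24110}{-50064 + \left(-58 + \left(53 + 28\right)\right)^{2}} = \frac{25064}{-50064 + \left(-58 + 81\right)^{2}} = \frac{25064}{-50064 + 23^{2}} = \frac{25064}{-50064 + 529} = \frac{25064}{-49535} = 25064 \left(- \frac{1}{49535}\right) = - \frac{25064}{49535}$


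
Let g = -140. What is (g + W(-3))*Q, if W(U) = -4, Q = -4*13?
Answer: 7488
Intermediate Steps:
Q = -52
(g + W(-3))*Q = (-140 - 4)*(-52) = -144*(-52) = 7488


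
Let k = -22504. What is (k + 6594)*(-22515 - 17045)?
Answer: 629399600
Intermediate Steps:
(k + 6594)*(-22515 - 17045) = (-22504 + 6594)*(-22515 - 17045) = -15910*(-39560) = 629399600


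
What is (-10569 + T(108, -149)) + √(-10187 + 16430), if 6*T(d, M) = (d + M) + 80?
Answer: -21125/2 + √6243 ≈ -10483.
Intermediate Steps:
T(d, M) = 40/3 + M/6 + d/6 (T(d, M) = ((d + M) + 80)/6 = ((M + d) + 80)/6 = (80 + M + d)/6 = 40/3 + M/6 + d/6)
(-10569 + T(108, -149)) + √(-10187 + 16430) = (-10569 + (40/3 + (⅙)*(-149) + (⅙)*108)) + √(-10187 + 16430) = (-10569 + (40/3 - 149/6 + 18)) + √6243 = (-10569 + 13/2) + √6243 = -21125/2 + √6243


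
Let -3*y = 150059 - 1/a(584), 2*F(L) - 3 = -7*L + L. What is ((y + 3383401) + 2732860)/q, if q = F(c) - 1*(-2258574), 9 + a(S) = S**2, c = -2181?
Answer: 12413240448058/4635071214417 ≈ 2.6781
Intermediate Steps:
F(L) = 3/2 - 3*L (F(L) = 3/2 + (-7*L + L)/2 = 3/2 + (-6*L)/2 = 3/2 - 3*L)
a(S) = -9 + S**2
y = -51177171772/1023141 (y = -(150059 - 1/(-9 + 584**2))/3 = -(150059 - 1/(-9 + 341056))/3 = -(150059 - 1/341047)/3 = -1/3*51177171772/341047 = -51177171772/1023141 ≈ -50020.)
q = 4530237/2 (q = (3/2 - 3*(-2181)) - 1*(-2258574) = (3/2 + 6543) + 2258574 = 13089/2 + 2258574 = 4530237/2 ≈ 2.2651e+6)
((y + 3383401) + 2732860)/q = ((-51177171772/1023141 + 3383401) + 2732860)/(4530237/2) = (3410519110769/1023141 + 2732860)*(2/4530237) = (6206620224029/1023141)*(2/4530237) = 12413240448058/4635071214417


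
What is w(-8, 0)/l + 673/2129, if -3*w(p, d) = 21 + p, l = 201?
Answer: 378142/1283787 ≈ 0.29455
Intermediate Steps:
w(p, d) = -7 - p/3 (w(p, d) = -(21 + p)/3 = -7 - p/3)
w(-8, 0)/l + 673/2129 = (-7 - ⅓*(-8))/201 + 673/2129 = (-7 + 8/3)*(1/201) + 673*(1/2129) = -13/3*1/201 + 673/2129 = -13/603 + 673/2129 = 378142/1283787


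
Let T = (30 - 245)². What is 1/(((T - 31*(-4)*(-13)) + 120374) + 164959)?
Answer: 1/329946 ≈ 3.0308e-6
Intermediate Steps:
T = 46225 (T = (-215)² = 46225)
1/(((T - 31*(-4)*(-13)) + 120374) + 164959) = 1/(((46225 - 31*(-4)*(-13)) + 120374) + 164959) = 1/(((46225 + 124*(-13)) + 120374) + 164959) = 1/(((46225 - 1612) + 120374) + 164959) = 1/((44613 + 120374) + 164959) = 1/(164987 + 164959) = 1/329946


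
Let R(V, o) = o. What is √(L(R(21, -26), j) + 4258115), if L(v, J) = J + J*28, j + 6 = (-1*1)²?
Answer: √4257970 ≈ 2063.5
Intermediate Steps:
j = -5 (j = -6 + (-1*1)² = -6 + (-1)² = -6 + 1 = -5)
L(v, J) = 29*J (L(v, J) = J + 28*J = 29*J)
√(L(R(21, -26), j) + 4258115) = √(29*(-5) + 4258115) = √(-145 + 4258115) = √4257970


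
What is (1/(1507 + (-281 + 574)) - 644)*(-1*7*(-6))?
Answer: -8114393/300 ≈ -27048.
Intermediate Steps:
(1/(1507 + (-281 + 574)) - 644)*(-1*7*(-6)) = (1/(1507 + 293) - 644)*(-7*(-6)) = (1/1800 - 644)*42 = -1159199/1800*42 = -8114393/300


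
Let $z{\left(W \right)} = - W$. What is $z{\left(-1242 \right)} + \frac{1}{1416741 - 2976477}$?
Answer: $\frac{1937192111}{1559736} \approx 1242.0$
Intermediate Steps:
$z{\left(-1242 \right)} + \frac{1}{1416741 - 2976477} = \left(-1\right) \left(-1242\right) + \frac{1}{1416741 - 2976477} = 1242 + \frac{1}{-1559736} = 1242 - \frac{1}{1559736} = \frac{1937192111}{1559736}$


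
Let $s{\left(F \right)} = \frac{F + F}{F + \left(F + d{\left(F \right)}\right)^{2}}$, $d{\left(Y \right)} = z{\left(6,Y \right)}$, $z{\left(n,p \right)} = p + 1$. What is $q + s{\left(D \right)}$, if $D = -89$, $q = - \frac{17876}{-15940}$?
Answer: $\frac{13890223}{12449140} \approx 1.1158$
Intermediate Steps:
$z{\left(n,p \right)} = 1 + p$
$q = \frac{4469}{3985}$ ($q = \left(-17876\right) \left(- \frac{1}{15940}\right) = \frac{4469}{3985} \approx 1.1215$)
$d{\left(Y \right)} = 1 + Y$
$s{\left(F \right)} = \frac{2 F}{F + \left(1 + 2 F\right)^{2}}$ ($s{\left(F \right)} = \frac{F + F}{F + \left(F + \left(1 + F\right)\right)^{2}} = \frac{2 F}{F + \left(1 + 2 F\right)^{2}}$)
$q + s{\left(D \right)} = \frac{4469}{3985} + 2 \left(-89\right) \frac{1}{-89 + \left(1 + 2 \left(-89\right)\right)^{2}} = \frac{4469}{3985} + 2 \left(-89\right) \frac{1}{-89 + \left(1 - 178\right)^{2}} = \frac{4469}{3985} + 2 \left(-89\right) \frac{1}{-89 + \left(-177\right)^{2}} = \frac{4469}{3985} + 2 \left(-89\right) \frac{1}{-89 + 31329} = \frac{4469}{3985} + 2 \left(-89\right) \frac{1}{31240} = \frac{4469}{3985} - \frac{89}{15620} = \frac{13890223}{12449140}$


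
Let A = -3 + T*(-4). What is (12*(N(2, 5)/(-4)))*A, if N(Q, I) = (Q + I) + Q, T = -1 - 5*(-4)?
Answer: 2133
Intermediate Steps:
T = 19 (T = -1 + 20 = 19)
N(Q, I) = I + 2*Q (N(Q, I) = (I + Q) + Q = I + 2*Q)
A = -79 (A = -3 + 19*(-4) = -3 - 76 = -79)
(12*(N(2, 5)/(-4)))*A = (12*((5 + 2*2)/(-4)))*(-79) = (12*((5 + 4)*(-¼)))*(-79) = (12*(9*(-¼)))*(-79) = (12*(-9/4))*(-79) = -27*(-79) = 2133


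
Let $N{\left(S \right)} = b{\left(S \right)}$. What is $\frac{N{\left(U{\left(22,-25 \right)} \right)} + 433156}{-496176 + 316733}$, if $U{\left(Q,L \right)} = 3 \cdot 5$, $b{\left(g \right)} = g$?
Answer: $- \frac{433171}{179443} \approx -2.414$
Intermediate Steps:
$U{\left(Q,L \right)} = 15$
$N{\left(S \right)} = S$
$\frac{N{\left(U{\left(22,-25 \right)} \right)} + 433156}{-496176 + 316733} = \frac{15 + 433156}{-496176 + 316733} = \frac{433171}{-179443} = 433171 \left(- \frac{1}{179443}\right) = - \frac{433171}{179443}$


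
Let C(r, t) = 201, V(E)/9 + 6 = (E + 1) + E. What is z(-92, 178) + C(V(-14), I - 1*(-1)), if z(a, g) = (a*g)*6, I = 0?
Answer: -98055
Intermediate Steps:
z(a, g) = 6*a*g
V(E) = -45 + 18*E (V(E) = -54 + 9*((E + 1) + E) = -54 + 9*((1 + E) + E) = -54 + 9*(1 + 2*E) = -54 + (9 + 18*E) = -45 + 18*E)
z(-92, 178) + C(V(-14), I - 1*(-1)) = 6*(-92)*178 + 201 = -98256 + 201 = -98055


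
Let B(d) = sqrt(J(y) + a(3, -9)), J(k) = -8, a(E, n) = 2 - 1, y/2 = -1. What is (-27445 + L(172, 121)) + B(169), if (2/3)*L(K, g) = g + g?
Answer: -27082 + I*sqrt(7) ≈ -27082.0 + 2.6458*I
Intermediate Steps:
y = -2 (y = 2*(-1) = -2)
a(E, n) = 1
L(K, g) = 3*g (L(K, g) = 3*(g + g)/2 = 3*(2*g)/2 = 3*g)
B(d) = I*sqrt(7) (B(d) = sqrt(-8 + 1) = sqrt(-7) = I*sqrt(7))
(-27445 + L(172, 121)) + B(169) = (-27445 + 3*121) + I*sqrt(7) = (-27445 + 363) + I*sqrt(7) = -27082 + I*sqrt(7)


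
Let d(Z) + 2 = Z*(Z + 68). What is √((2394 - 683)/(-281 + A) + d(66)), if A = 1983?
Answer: √25616453090/1702 ≈ 94.037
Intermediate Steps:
d(Z) = -2 + Z*(68 + Z) (d(Z) = -2 + Z*(Z + 68) = -2 + Z*(68 + Z))
√((2394 - 683)/(-281 + A) + d(66)) = √((2394 - 683)/(-281 + 1983) + (-2 + 66² + 68*66)) = √(1711/1702 + (-2 + 4356 + 4488)) = √(1711*(1/1702) + 8842) = √(1711/1702 + 8842) = √(15050795/1702) = √25616453090/1702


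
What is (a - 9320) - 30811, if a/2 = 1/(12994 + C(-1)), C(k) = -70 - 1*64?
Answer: -258042329/6430 ≈ -40131.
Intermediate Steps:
C(k) = -134 (C(k) = -70 - 64 = -134)
a = 1/6430 (a = 2/(12994 - 134) = 2/12860 = 2*(1/12860) = 1/6430 ≈ 0.00015552)
(a - 9320) - 30811 = (1/6430 - 9320) - 30811 = -59927599/6430 - 30811 = -258042329/6430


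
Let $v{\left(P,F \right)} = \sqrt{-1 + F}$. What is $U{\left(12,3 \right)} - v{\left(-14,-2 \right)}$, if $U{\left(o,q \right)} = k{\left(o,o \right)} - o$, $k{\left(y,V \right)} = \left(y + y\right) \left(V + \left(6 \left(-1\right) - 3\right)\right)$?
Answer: $60 - i \sqrt{3} \approx 60.0 - 1.732 i$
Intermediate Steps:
$k{\left(y,V \right)} = 2 y \left(-9 + V\right)$ ($k{\left(y,V \right)} = 2 y \left(V - 9\right) = 2 y \left(-9 + V\right)$)
$U{\left(o,q \right)} = - o + 2 o \left(-9 + o\right)$ ($U{\left(o,q \right)} = 2 o \left(-9 + o\right) - o = - o + 2 o \left(-9 + o\right)$)
$U{\left(12,3 \right)} - v{\left(-14,-2 \right)} = 12 \left(-19 + 2 \cdot 12\right) - \sqrt{-1 - 2} = 12 \left(-19 + 24\right) - \sqrt{-3} = 12 \cdot 5 - i \sqrt{3} = 60 - i \sqrt{3}$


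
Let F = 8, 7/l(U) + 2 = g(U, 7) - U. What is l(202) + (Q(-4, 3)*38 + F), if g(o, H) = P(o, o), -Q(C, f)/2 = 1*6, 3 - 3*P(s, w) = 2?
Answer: -273749/611 ≈ -448.03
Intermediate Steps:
P(s, w) = ⅓ (P(s, w) = 1 - ⅓*2 = 1 - ⅔ = ⅓)
Q(C, f) = -12 (Q(C, f) = -2*6 = -12)
g(o, H) = ⅓
l(U) = 7/(-5/3 - U) (l(U) = 7/(-2 + (⅓ - U)) = 7/(-5/3 - U))
l(202) + (Q(-4, 3)*38 + F) = -21/(5 + 3*202) + (-12*38 + 8) = -21/(5 + 606) + (-456 + 8) = -21/611 - 448 = -273749/611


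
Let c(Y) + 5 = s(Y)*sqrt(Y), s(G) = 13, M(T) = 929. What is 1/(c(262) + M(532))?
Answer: 462/404749 - 13*sqrt(262)/809498 ≈ 0.00088151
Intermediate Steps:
c(Y) = -5 + 13*sqrt(Y)
1/(c(262) + M(532)) = 1/((-5 + 13*sqrt(262)) + 929) = 1/(924 + 13*sqrt(262))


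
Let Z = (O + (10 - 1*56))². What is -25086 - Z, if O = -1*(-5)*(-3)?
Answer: -28807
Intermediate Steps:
O = -15 (O = 5*(-3) = -15)
Z = 3721 (Z = (-15 + (10 - 1*56))² = (-15 + (10 - 56))² = (-15 - 46)² = (-61)² = 3721)
-25086 - Z = -25086 - 1*3721 = -25086 - 3721 = -28807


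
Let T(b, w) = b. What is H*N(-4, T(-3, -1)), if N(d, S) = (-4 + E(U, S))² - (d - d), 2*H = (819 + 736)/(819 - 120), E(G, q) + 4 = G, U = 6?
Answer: 3110/699 ≈ 4.4492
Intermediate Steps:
E(G, q) = -4 + G
H = 1555/1398 (H = ((819 + 736)/(819 - 120))/2 = (1555/699)/2 = (1555*(1/699))/2 = (½)*(1555/699) = 1555/1398 ≈ 1.1123)
N(d, S) = 4 (N(d, S) = (-4 + (-4 + 6))² - (d - d) = (-4 + 2)² - 1*0 = (-2)² + 0 = 4 + 0 = 4)
H*N(-4, T(-3, -1)) = (1555/1398)*4 = 3110/699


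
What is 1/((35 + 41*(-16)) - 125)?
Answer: -1/746 ≈ -0.0013405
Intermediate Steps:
1/((35 + 41*(-16)) - 125) = 1/((35 - 656) - 125) = 1/(-621 - 125) = 1/(-746) = -1/746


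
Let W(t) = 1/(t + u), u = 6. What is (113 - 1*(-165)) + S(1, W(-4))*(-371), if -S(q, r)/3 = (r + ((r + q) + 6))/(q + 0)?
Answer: 9182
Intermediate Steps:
W(t) = 1/(6 + t) (W(t) = 1/(t + 6) = 1/(6 + t))
S(q, r) = -3*(6 + q + 2*r)/q (S(q, r) = -3*(r + ((r + q) + 6))/(q + 0) = -3*(r + ((q + r) + 6))/q = -3*(r + (6 + q + r))/q = -3*(6 + q + 2*r)/q)
(113 - 1*(-165)) + S(1, W(-4))*(-371) = (113 - 1*(-165)) + (3*(-6 - 1*1 - 2/(6 - 4))/1)*(-371) = (113 + 165) + (3*1*(-6 - 1 - 2/2))*(-371) = 278 + (3*1*(-6 - 1 - 2*½))*(-371) = 278 + (3*1*(-6 - 1 - 1))*(-371) = 278 + (3*1*(-8))*(-371) = 278 - 24*(-371) = 278 + 8904 = 9182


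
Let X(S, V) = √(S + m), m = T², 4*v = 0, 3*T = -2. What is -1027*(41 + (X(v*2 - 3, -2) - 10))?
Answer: -31837 - 1027*I*√23/3 ≈ -31837.0 - 1641.8*I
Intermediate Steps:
T = -⅔ (T = (⅓)*(-2) = -⅔ ≈ -0.66667)
v = 0 (v = (¼)*0 = 0)
m = 4/9 (m = (-⅔)² = 4/9 ≈ 0.44444)
X(S, V) = √(4/9 + S) (X(S, V) = √(S + 4/9) = √(4/9 + S))
-1027*(41 + (X(v*2 - 3, -2) - 10)) = -1027*(41 + (√(4 + 9*(0*2 - 3))/3 - 10)) = -1027*(41 + (√(4 + 9*(0 - 3))/3 - 10)) = -1027*(41 + (√(4 + 9*(-3))/3 - 10)) = -1027*(41 + (√(4 - 27)/3 - 10)) = -1027*(41 + (√(-23)/3 - 10)) = -1027*(41 + ((I*√23)/3 - 10)) = -1027*(41 + (I*√23/3 - 10)) = -1027*(41 + (-10 + I*√23/3)) = -1027*(31 + I*√23/3) = -31837 - 1027*I*√23/3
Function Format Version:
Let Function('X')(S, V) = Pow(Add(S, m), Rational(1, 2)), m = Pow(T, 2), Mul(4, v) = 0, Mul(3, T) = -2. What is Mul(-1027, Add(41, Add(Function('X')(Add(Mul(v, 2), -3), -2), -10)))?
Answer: Add(-31837, Mul(Rational(-1027, 3), I, Pow(23, Rational(1, 2)))) ≈ Add(-31837., Mul(-1641.8, I))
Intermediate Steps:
T = Rational(-2, 3) (T = Mul(Rational(1, 3), -2) = Rational(-2, 3) ≈ -0.66667)
v = 0 (v = Mul(Rational(1, 4), 0) = 0)
m = Rational(4, 9) (m = Pow(Rational(-2, 3), 2) = Rational(4, 9) ≈ 0.44444)
Function('X')(S, V) = Pow(Add(Rational(4, 9), S), Rational(1, 2)) (Function('X')(S, V) = Pow(Add(S, Rational(4, 9)), Rational(1, 2)) = Pow(Add(Rational(4, 9), S), Rational(1, 2)))
Mul(-1027, Add(41, Add(Function('X')(Add(Mul(v, 2), -3), -2), -10))) = Mul(-1027, Add(41, Add(Mul(Rational(1, 3), Pow(Add(4, Mul(9, Add(Mul(0, 2), -3))), Rational(1, 2))), -10))) = Mul(-1027, Add(41, Add(Mul(Rational(1, 3), Pow(Add(4, Mul(9, Add(0, -3))), Rational(1, 2))), -10))) = Mul(-1027, Add(41, Add(Mul(Rational(1, 3), Pow(Add(4, Mul(9, -3)), Rational(1, 2))), -10))) = Mul(-1027, Add(41, Add(Mul(Rational(1, 3), Pow(Add(4, -27), Rational(1, 2))), -10))) = Mul(-1027, Add(41, Add(Mul(Rational(1, 3), Pow(-23, Rational(1, 2))), -10))) = Mul(-1027, Add(41, Add(Mul(Rational(1, 3), Mul(I, Pow(23, Rational(1, 2)))), -10))) = Mul(-1027, Add(41, Add(Mul(Rational(1, 3), I, Pow(23, Rational(1, 2))), -10))) = Mul(-1027, Add(41, Add(-10, Mul(Rational(1, 3), I, Pow(23, Rational(1, 2)))))) = Mul(-1027, Add(31, Mul(Rational(1, 3), I, Pow(23, Rational(1, 2))))) = Add(-31837, Mul(Rational(-1027, 3), I, Pow(23, Rational(1, 2))))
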